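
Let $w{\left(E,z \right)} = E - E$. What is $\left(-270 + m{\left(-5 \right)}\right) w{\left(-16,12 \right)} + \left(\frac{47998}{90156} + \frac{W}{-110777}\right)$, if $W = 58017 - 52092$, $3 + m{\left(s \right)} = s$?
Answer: $\frac{2391450073}{4993605606} \approx 0.4789$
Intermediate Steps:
$m{\left(s \right)} = -3 + s$
$w{\left(E,z \right)} = 0$
$W = 5925$ ($W = 58017 - 52092 = 5925$)
$\left(-270 + m{\left(-5 \right)}\right) w{\left(-16,12 \right)} + \left(\frac{47998}{90156} + \frac{W}{-110777}\right) = \left(-270 - 8\right) 0 + \left(\frac{47998}{90156} + \frac{5925}{-110777}\right) = \left(-270 - 8\right) 0 + \left(47998 \cdot \frac{1}{90156} + 5925 \left(- \frac{1}{110777}\right)\right) = \left(-278\right) 0 + \left(\frac{23999}{45078} - \frac{5925}{110777}\right) = 0 + \frac{2391450073}{4993605606} = \frac{2391450073}{4993605606}$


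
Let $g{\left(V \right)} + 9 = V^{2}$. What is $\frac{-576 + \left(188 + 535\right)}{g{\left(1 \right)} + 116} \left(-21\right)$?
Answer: $- \frac{343}{12} \approx -28.583$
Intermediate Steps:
$g{\left(V \right)} = -9 + V^{2}$
$\frac{-576 + \left(188 + 535\right)}{g{\left(1 \right)} + 116} \left(-21\right) = \frac{-576 + \left(188 + 535\right)}{\left(-9 + 1^{2}\right) + 116} \left(-21\right) = \frac{-576 + 723}{\left(-9 + 1\right) + 116} \left(-21\right) = \frac{147}{-8 + 116} \left(-21\right) = \frac{147}{108} \left(-21\right) = 147 \cdot \frac{1}{108} \left(-21\right) = \frac{49}{36} \left(-21\right) = - \frac{343}{12}$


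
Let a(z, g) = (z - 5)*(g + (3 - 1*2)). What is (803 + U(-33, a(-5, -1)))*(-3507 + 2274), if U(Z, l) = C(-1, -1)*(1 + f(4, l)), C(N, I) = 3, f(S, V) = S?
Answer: -1008594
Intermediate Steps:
a(z, g) = (1 + g)*(-5 + z) (a(z, g) = (-5 + z)*(g + (3 - 2)) = (-5 + z)*(g + 1) = (-5 + z)*(1 + g) = (1 + g)*(-5 + z))
U(Z, l) = 15 (U(Z, l) = 3*(1 + 4) = 3*5 = 15)
(803 + U(-33, a(-5, -1)))*(-3507 + 2274) = (803 + 15)*(-3507 + 2274) = 818*(-1233) = -1008594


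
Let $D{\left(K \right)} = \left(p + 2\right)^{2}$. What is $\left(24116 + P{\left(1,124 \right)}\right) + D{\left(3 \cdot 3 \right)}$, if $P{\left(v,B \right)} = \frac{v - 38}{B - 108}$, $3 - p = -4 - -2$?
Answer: $\frac{386603}{16} \approx 24163.0$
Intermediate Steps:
$p = 5$ ($p = 3 - \left(-4 - -2\right) = 3 - \left(-4 + 2\right) = 3 - -2 = 3 + 2 = 5$)
$P{\left(v,B \right)} = \frac{-38 + v}{-108 + B}$
$D{\left(K \right)} = 49$ ($D{\left(K \right)} = \left(5 + 2\right)^{2} = 7^{2} = 49$)
$\left(24116 + P{\left(1,124 \right)}\right) + D{\left(3 \cdot 3 \right)} = \left(24116 + \frac{-38 + 1}{-108 + 124}\right) + 49 = \left(24116 + \frac{1}{16} \left(-37\right)\right) + 49 = \left(24116 - \frac{37}{16}\right) + 49 = \frac{385819}{16} + 49 = \frac{386603}{16}$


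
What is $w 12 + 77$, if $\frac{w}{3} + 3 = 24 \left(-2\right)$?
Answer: $-1759$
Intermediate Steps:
$w = -153$ ($w = -9 + 3 \cdot 24 \left(-2\right) = -9 + 3 \left(-48\right) = -9 - 144 = -153$)
$w 12 + 77 = \left(-153\right) 12 + 77 = -1836 + 77 = -1759$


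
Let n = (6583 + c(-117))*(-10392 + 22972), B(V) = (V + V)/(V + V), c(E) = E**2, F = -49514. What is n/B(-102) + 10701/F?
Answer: 12627147413939/49514 ≈ 2.5502e+8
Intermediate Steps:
B(V) = 1 (B(V) = (2*V)/((2*V)) = (2*V)*(1/(2*V)) = 1)
n = 255021760 (n = (6583 + (-117)**2)*(-10392 + 22972) = (6583 + 13689)*12580 = 20272*12580 = 255021760)
n/B(-102) + 10701/F = 255021760/1 + 10701/(-49514) = 255021760*1 + 10701*(-1/49514) = 255021760 - 10701/49514 = 12627147413939/49514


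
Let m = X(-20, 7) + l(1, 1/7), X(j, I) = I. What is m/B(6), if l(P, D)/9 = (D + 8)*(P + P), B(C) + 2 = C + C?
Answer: 215/14 ≈ 15.357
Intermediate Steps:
B(C) = -2 + 2*C (B(C) = -2 + (C + C) = -2 + 2*C)
l(P, D) = 18*P*(8 + D) (l(P, D) = 9*((D + 8)*(P + P)) = 9*((8 + D)*(2*P)) = 9*(2*P*(8 + D)) = 18*P*(8 + D))
m = 1075/7 (m = 7 + 18*1*(8 + 1/7) = 7 + 18*1*(8 + ⅐) = 7 + 18*1*(57/7) = 7 + 1026/7 = 1075/7 ≈ 153.57)
m/B(6) = 1075/(7*(-2 + 2*6)) = 1075/(7*(-2 + 12)) = (1075/7)/10 = (1075/7)*(⅒) = 215/14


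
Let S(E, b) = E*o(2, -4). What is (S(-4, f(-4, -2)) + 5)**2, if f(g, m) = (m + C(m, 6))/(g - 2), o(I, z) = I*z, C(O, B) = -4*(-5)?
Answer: 1369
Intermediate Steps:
C(O, B) = 20
f(g, m) = (20 + m)/(-2 + g) (f(g, m) = (m + 20)/(g - 2) = (20 + m)/(-2 + g))
S(E, b) = -8*E (S(E, b) = E*(2*(-4)) = E*(-8) = -8*E)
(S(-4, f(-4, -2)) + 5)**2 = (-8*(-4) + 5)**2 = (32 + 5)**2 = 37**2 = 1369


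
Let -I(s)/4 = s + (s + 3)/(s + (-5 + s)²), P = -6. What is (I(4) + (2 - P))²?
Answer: 4624/25 ≈ 184.96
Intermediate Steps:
I(s) = -4*s - 4*(3 + s)/(s + (-5 + s)²) (I(s) = -4*(s + (s + 3)/(s + (-5 + s)²)) = -4*(s + (3 + s)/(s + (-5 + s)²)) = -4*s - 4*(3 + s)/(s + (-5 + s)²))
(I(4) + (2 - P))² = (4*(-3 - 1*4³ - 26*4 + 9*4²)/(25 + 4² - 9*4) + (2 - 1*(-6)))² = (4*(-3 - 1*64 - 104 + 9*16)/(25 + 16 - 36) + (2 + 6))² = (4*(-3 - 64 - 104 + 144)/5 + 8)² = (4*(⅕)*(-27) + 8)² = (-108/5 + 8)² = (-68/5)² = 4624/25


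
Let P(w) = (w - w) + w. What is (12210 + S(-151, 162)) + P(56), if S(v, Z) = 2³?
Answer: 12274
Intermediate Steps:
S(v, Z) = 8
P(w) = w (P(w) = 0 + w = w)
(12210 + S(-151, 162)) + P(56) = (12210 + 8) + 56 = 12218 + 56 = 12274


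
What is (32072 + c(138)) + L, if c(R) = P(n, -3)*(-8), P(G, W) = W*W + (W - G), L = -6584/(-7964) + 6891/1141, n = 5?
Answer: 72856380851/2271731 ≈ 32071.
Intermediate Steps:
L = 15598067/2271731 (L = -6584*(-1/7964) + 6891*(1/1141) = 1646/1991 + 6891/1141 = 15598067/2271731 ≈ 6.8662)
P(G, W) = W + W**2 - G (P(G, W) = W**2 + (W - G) = W + W**2 - G)
c(R) = -8 (c(R) = (-3 + (-3)**2 - 1*5)*(-8) = (-3 + 9 - 5)*(-8) = 1*(-8) = -8)
(32072 + c(138)) + L = (32072 - 8) + 15598067/2271731 = 32064 + 15598067/2271731 = 72856380851/2271731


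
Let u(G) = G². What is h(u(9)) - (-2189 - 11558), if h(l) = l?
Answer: 13828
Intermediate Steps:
h(u(9)) - (-2189 - 11558) = 9² - (-2189 - 11558) = 81 - 1*(-13747) = 81 + 13747 = 13828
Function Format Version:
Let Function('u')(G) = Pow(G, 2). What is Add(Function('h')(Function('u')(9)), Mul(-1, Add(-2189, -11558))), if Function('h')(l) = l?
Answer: 13828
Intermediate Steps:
Add(Function('h')(Function('u')(9)), Mul(-1, Add(-2189, -11558))) = Add(Pow(9, 2), Mul(-1, Add(-2189, -11558))) = Add(81, Mul(-1, -13747)) = Add(81, 13747) = 13828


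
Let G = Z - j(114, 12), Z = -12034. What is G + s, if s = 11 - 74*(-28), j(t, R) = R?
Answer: -9963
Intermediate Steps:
s = 2083 (s = 11 + 2072 = 2083)
G = -12046 (G = -12034 - 1*12 = -12034 - 12 = -12046)
G + s = -12046 + 2083 = -9963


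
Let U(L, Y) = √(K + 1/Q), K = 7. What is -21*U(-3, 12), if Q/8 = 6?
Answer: -7*√1011/4 ≈ -55.643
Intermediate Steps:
Q = 48 (Q = 8*6 = 48)
U(L, Y) = √1011/12 (U(L, Y) = √(7 + 1/48) = √(337/48) = √1011/12)
-21*U(-3, 12) = -7*√1011/4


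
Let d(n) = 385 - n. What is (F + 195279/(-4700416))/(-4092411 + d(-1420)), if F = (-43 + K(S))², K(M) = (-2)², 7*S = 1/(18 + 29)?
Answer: -1021305351/2746792841728 ≈ -0.00037182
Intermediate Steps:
S = 1/329 (S = 1/(7*(18 + 29)) = (⅐)/47 = (⅐)*(1/47) = 1/329 ≈ 0.0030395)
K(M) = 4
F = 1521 (F = (-43 + 4)² = (-39)² = 1521)
(F + 195279/(-4700416))/(-4092411 + d(-1420)) = (1521 + 195279/(-4700416))/(-4092411 + (385 - 1*(-1420))) = (1521 + 195279*(-1/4700416))/(-4092411 + (385 + 1420)) = (1521 - 27897/671488)/(-4092411 + 1805) = (1021305351/671488)/(-4090606) = (1021305351/671488)*(-1/4090606) = -1021305351/2746792841728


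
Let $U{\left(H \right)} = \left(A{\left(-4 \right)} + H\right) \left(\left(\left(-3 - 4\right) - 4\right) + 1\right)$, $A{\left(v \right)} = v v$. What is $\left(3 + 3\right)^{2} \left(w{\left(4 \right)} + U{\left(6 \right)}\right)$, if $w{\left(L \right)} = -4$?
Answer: $-8064$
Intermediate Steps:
$A{\left(v \right)} = v^{2}$
$U{\left(H \right)} = -160 - 10 H$ ($U{\left(H \right)} = \left(\left(-4\right)^{2} + H\right) \left(\left(\left(-3 - 4\right) - 4\right) + 1\right) = \left(16 + H\right) \left(\left(-7 - 4\right) + 1\right) = \left(16 + H\right) \left(-11 + 1\right) = \left(16 + H\right) \left(-10\right) = -160 - 10 H$)
$\left(3 + 3\right)^{2} \left(w{\left(4 \right)} + U{\left(6 \right)}\right) = \left(3 + 3\right)^{2} \left(-4 - 220\right) = 6^{2} \left(-4 - 220\right) = 36 \left(-4 - 220\right) = 36 \left(-224\right) = -8064$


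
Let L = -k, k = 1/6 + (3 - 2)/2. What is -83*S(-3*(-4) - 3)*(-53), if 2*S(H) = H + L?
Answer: 109975/6 ≈ 18329.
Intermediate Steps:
k = ⅔ (k = 1*(⅙) + 1*(½) = ⅙ + ½ = ⅔ ≈ 0.66667)
L = -⅔ (L = -1*⅔ = -⅔ ≈ -0.66667)
S(H) = -⅓ + H/2 (S(H) = (H - ⅔)/2 = (-⅔ + H)/2 = -⅓ + H/2)
-83*S(-3*(-4) - 3)*(-53) = -83*(-⅓ + (-3*(-4) - 3)/2)*(-53) = -83*(-⅓ + (12 - 3)/2)*(-53) = -83*(-⅓ + (½)*9)*(-53) = -83*(-⅓ + 9/2)*(-53) = -83*25/6*(-53) = -2075/6*(-53) = 109975/6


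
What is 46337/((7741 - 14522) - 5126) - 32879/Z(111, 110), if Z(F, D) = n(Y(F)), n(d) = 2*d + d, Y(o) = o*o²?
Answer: -2351941274/603125271 ≈ -3.8996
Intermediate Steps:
Y(o) = o³
n(d) = 3*d
Z(F, D) = 3*F³
46337/((7741 - 14522) - 5126) - 32879/Z(111, 110) = 46337/((7741 - 14522) - 5126) - 32879/(3*111³) = 46337/(-6781 - 5126) - 32879/(3*1367631) = 46337/(-11907) - 32879/4102893 = 46337*(-1/11907) - 32879*1/4102893 = -46337/11907 - 32879/4102893 = -2351941274/603125271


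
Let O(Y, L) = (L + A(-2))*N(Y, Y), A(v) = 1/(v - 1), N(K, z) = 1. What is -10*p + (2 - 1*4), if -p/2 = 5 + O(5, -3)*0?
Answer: 98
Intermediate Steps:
A(v) = 1/(-1 + v)
O(Y, L) = -⅓ + L (O(Y, L) = (L + 1/(-1 - 2))*1 = (L + 1/(-3))*1 = (L - ⅓)*1 = (-⅓ + L)*1 = -⅓ + L)
p = -10 (p = -2*(5 + (-⅓ - 3)*0) = -2*(5 - 10/3*0) = -2*(5 + 0) = -2*5 = -10)
-10*p + (2 - 1*4) = -10*(-10) + (2 - 1*4) = 100 + (2 - 4) = 100 - 2 = 98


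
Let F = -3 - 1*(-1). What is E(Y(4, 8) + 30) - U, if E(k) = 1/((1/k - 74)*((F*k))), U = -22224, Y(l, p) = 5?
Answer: 115075873/5178 ≈ 22224.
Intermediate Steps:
F = -2 (F = -3 + 1 = -2)
E(k) = -1/(2*k*(-74 + 1/k)) (E(k) = 1/((1/k - 74)*((-2*k))) = (-1/(2*k))/(-74 + 1/k) = -1/(2*k*(-74 + 1/k)))
E(Y(4, 8) + 30) - U = 1/(2*(-1 + 74*(5 + 30))) - 1*(-22224) = 1/(2*(-1 + 74*35)) + 22224 = 1/(2*(-1 + 2590)) + 22224 = (½)/2589 + 22224 = (½)*(1/2589) + 22224 = 1/5178 + 22224 = 115075873/5178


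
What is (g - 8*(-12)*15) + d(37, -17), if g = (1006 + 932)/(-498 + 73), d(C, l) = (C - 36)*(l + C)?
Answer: 36386/25 ≈ 1455.4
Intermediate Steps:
d(C, l) = (-36 + C)*(C + l)
g = -114/25 (g = 1938/(-425) = 1938*(-1/425) = -114/25 ≈ -4.5600)
(g - 8*(-12)*15) + d(37, -17) = (-114/25 - 8*(-12)*15) + (37**2 - 36*37 - 36*(-17) + 37*(-17)) = (-114/25 + 96*15) + (1369 - 1332 + 612 - 629) = (-114/25 + 1440) + 20 = 35886/25 + 20 = 36386/25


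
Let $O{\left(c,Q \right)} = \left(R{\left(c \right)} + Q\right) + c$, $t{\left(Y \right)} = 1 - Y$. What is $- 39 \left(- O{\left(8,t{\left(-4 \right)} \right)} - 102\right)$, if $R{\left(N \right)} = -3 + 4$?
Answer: $4524$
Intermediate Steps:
$R{\left(N \right)} = 1$
$O{\left(c,Q \right)} = 1 + Q + c$ ($O{\left(c,Q \right)} = \left(1 + Q\right) + c = 1 + Q + c$)
$- 39 \left(- O{\left(8,t{\left(-4 \right)} \right)} - 102\right) = - 39 \left(- (1 + \left(1 - -4\right) + 8) - 102\right) = - 39 \left(- (1 + \left(1 + 4\right) + 8) - 102\right) = - 39 \left(- (1 + 5 + 8) - 102\right) = - 39 \left(\left(-1\right) 14 - 102\right) = - 39 \left(-14 - 102\right) = \left(-39\right) \left(-116\right) = 4524$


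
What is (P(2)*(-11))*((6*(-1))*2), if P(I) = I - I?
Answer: 0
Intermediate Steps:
P(I) = 0
(P(2)*(-11))*((6*(-1))*2) = (0*(-11))*((6*(-1))*2) = 0*(-6*2) = 0*(-12) = 0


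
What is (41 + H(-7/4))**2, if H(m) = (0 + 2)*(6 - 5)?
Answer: 1849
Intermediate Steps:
H(m) = 2 (H(m) = 2*1 = 2)
(41 + H(-7/4))**2 = (41 + 2)**2 = 43**2 = 1849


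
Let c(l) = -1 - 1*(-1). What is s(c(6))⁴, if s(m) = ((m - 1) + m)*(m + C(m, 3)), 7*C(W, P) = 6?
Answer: 1296/2401 ≈ 0.53977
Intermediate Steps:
c(l) = 0 (c(l) = -1 + 1 = 0)
C(W, P) = 6/7 (C(W, P) = (⅐)*6 = 6/7)
s(m) = (-1 + 2*m)*(6/7 + m) (s(m) = ((m - 1) + m)*(m + 6/7) = ((-1 + m) + m)*(6/7 + m) = (-1 + 2*m)*(6/7 + m))
s(c(6))⁴ = (-6/7 + 2*0² + (5/7)*0)⁴ = (-6/7 + 2*0 + 0)⁴ = (-6/7 + 0 + 0)⁴ = (-6/7)⁴ = 1296/2401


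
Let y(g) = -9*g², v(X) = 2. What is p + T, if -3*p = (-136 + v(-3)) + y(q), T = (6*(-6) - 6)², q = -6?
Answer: 5750/3 ≈ 1916.7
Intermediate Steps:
T = 1764 (T = (-36 - 6)² = (-42)² = 1764)
p = 458/3 (p = -((-136 + 2) - 9*(-6)²)/3 = -(-134 - 9*36)/3 = -(-134 - 324)/3 = -⅓*(-458) = 458/3 ≈ 152.67)
p + T = 458/3 + 1764 = 5750/3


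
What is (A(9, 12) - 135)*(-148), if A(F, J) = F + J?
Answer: 16872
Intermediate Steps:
(A(9, 12) - 135)*(-148) = ((9 + 12) - 135)*(-148) = (21 - 135)*(-148) = -114*(-148) = 16872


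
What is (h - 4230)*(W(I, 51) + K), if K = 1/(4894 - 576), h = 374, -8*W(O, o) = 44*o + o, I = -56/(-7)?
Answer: 2388262282/2159 ≈ 1.1062e+6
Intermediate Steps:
I = 8 (I = -56*(-⅐) = 8)
W(O, o) = -45*o/8 (W(O, o) = -(44*o + o)/8 = -45*o/8)
K = 1/4318 ≈ 0.00023159
(h - 4230)*(W(I, 51) + K) = (374 - 4230)*(-45/8*51 + 1/4318) = -3856*(-2295/8 + 1/4318) = -3856*(-4954901/17272) = 2388262282/2159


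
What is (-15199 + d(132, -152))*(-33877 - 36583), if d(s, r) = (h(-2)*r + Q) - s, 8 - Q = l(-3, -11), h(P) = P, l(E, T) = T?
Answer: 1057463680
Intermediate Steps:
Q = 19 (Q = 8 - 1*(-11) = 8 + 11 = 19)
d(s, r) = 19 - s - 2*r (d(s, r) = (-2*r + 19) - s = (19 - 2*r) - s = 19 - s - 2*r)
(-15199 + d(132, -152))*(-33877 - 36583) = (-15199 + (19 - 1*132 - 2*(-152)))*(-33877 - 36583) = (-15199 + (19 - 132 + 304))*(-70460) = (-15199 + 191)*(-70460) = -15008*(-70460) = 1057463680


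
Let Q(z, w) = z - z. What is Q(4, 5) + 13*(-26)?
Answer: -338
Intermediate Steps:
Q(z, w) = 0
Q(4, 5) + 13*(-26) = 0 + 13*(-26) = 0 - 338 = -338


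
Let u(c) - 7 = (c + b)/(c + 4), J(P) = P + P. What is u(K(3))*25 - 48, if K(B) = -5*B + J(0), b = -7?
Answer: 177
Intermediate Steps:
J(P) = 2*P
K(B) = -5*B (K(B) = -5*B + 2*0 = -5*B + 0 = -5*B)
u(c) = 7 + (-7 + c)/(4 + c) (u(c) = 7 + (c - 7)/(c + 4) = 7 + (-7 + c)/(4 + c))
u(K(3))*25 - 48 = ((21 + 8*(-5*3))/(4 - 5*3))*25 - 48 = ((21 + 8*(-15))/(4 - 15))*25 - 48 = ((21 - 120)/(-11))*25 - 48 = -1/11*(-99)*25 - 48 = 9*25 - 48 = 225 - 48 = 177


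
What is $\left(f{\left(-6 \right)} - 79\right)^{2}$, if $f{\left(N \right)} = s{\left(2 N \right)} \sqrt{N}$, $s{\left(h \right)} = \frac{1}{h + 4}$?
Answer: $\frac{\left(632 + i \sqrt{6}\right)^{2}}{64} \approx 6240.9 + 48.377 i$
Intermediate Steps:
$s{\left(h \right)} = \frac{1}{4 + h}$
$f{\left(N \right)} = \frac{\sqrt{N}}{4 + 2 N}$
$\left(f{\left(-6 \right)} - 79\right)^{2} = \left(\frac{\sqrt{-6}}{2 \left(2 - 6\right)} - 79\right)^{2} = \left(\frac{i \sqrt{6}}{2 \left(-4\right)} - 79\right)^{2} = \left(\frac{1}{2} i \sqrt{6} \left(- \frac{1}{4}\right) - 79\right)^{2} = \left(- \frac{i \sqrt{6}}{8} - 79\right)^{2} = \left(-79 - \frac{i \sqrt{6}}{8}\right)^{2}$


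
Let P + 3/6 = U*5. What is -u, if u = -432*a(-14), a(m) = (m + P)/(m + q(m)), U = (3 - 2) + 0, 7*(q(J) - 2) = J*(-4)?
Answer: 1026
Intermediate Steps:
q(J) = 2 - 4*J/7 (q(J) = 2 + (J*(-4))/7 = 2 + (-4*J)/7 = 2 - 4*J/7)
U = 1 (U = 1 + 0 = 1)
P = 9/2 (P = -½ + 1*5 = -½ + 5 = 9/2 ≈ 4.5000)
a(m) = (9/2 + m)/(2 + 3*m/7) (a(m) = (m + 9/2)/(m + (2 - 4*m/7)) = (9/2 + m)/(2 + 3*m/7))
u = -1026 (u = -1512*(9 + 2*(-14))/(14 + 3*(-14)) = -1512*(9 - 28)/(14 - 42) = -1512*(-19)/(-28) = -1512*(-1)*(-19)/28 = -432*19/8 = -1026)
-u = -1*(-1026) = 1026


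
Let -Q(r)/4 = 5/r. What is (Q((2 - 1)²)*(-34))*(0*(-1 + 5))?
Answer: 0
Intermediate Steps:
Q(r) = -20/r
(Q((2 - 1)²)*(-34))*(0*(-1 + 5)) = (-20/(2 - 1)²*(-34))*(0*(-1 + 5)) = (-20/(1²)*(-34))*(0*4) = (-20/1*(-34))*0 = (-20*1*(-34))*0 = -20*(-34)*0 = 680*0 = 0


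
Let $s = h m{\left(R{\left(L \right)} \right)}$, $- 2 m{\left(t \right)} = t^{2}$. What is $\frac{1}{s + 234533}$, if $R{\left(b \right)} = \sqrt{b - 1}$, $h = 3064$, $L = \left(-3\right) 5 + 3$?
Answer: $\frac{1}{254449} \approx 3.9301 \cdot 10^{-6}$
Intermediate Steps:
$L = -12$ ($L = -15 + 3 = -12$)
$R{\left(b \right)} = \sqrt{-1 + b}$
$m{\left(t \right)} = - \frac{t^{2}}{2}$
$s = 19916$ ($s = 3064 \left(- \frac{\left(\sqrt{-1 - 12}\right)^{2}}{2}\right) = 3064 \left(- \frac{\left(\sqrt{-13}\right)^{2}}{2}\right) = 3064 \left(- \frac{\left(i \sqrt{13}\right)^{2}}{2}\right) = 3064 \left(\left(- \frac{1}{2}\right) \left(-13\right)\right) = 3064 \cdot \frac{13}{2} = 19916$)
$\frac{1}{s + 234533} = \frac{1}{19916 + 234533} = \frac{1}{254449}$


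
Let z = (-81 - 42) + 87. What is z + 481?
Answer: 445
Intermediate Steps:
z = -36 (z = -123 + 87 = -36)
z + 481 = -36 + 481 = 445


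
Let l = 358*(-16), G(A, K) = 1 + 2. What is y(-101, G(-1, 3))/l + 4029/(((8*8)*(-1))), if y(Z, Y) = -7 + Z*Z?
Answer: -741579/11456 ≈ -64.733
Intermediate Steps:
G(A, K) = 3
y(Z, Y) = -7 + Z**2
l = -5728
y(-101, G(-1, 3))/l + 4029/(((8*8)*(-1))) = (-7 + (-101)**2)/(-5728) + 4029/(((8*8)*(-1))) = (-7 + 10201)*(-1/5728) + 4029/((64*(-1))) = 10194*(-1/5728) + 4029/(-64) = -5097/2864 + 4029*(-1/64) = -5097/2864 - 4029/64 = -741579/11456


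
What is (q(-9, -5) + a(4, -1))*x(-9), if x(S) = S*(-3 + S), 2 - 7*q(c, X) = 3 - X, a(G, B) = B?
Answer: -1404/7 ≈ -200.57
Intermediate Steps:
q(c, X) = -⅐ + X/7 (q(c, X) = 2/7 - (3 - X)/7 = 2/7 + (-3/7 + X/7) = -⅐ + X/7)
(q(-9, -5) + a(4, -1))*x(-9) = ((-⅐ + (⅐)*(-5)) - 1)*(-9*(-3 - 9)) = ((-⅐ - 5/7) - 1)*(-9*(-12)) = (-6/7 - 1)*108 = -13/7*108 = -1404/7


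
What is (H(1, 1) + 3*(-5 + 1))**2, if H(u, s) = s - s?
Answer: 144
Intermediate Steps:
H(u, s) = 0
(H(1, 1) + 3*(-5 + 1))**2 = (0 + 3*(-5 + 1))**2 = (0 + 3*(-4))**2 = (0 - 12)**2 = (-12)**2 = 144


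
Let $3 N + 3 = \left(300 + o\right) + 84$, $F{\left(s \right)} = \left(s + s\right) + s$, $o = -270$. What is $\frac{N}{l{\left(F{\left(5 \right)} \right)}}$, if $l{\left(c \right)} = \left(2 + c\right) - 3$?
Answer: $\frac{37}{14} \approx 2.6429$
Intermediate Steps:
$F{\left(s \right)} = 3 s$ ($F{\left(s \right)} = 2 s + s = 3 s$)
$l{\left(c \right)} = -1 + c$
$N = 37$ ($N = -1 + \frac{\left(300 - 270\right) + 84}{3} = -1 + \frac{30 + 84}{3} = -1 + \frac{1}{3} \cdot 114 = -1 + 38 = 37$)
$\frac{N}{l{\left(F{\left(5 \right)} \right)}} = \frac{37}{-1 + 3 \cdot 5} = \frac{37}{-1 + 15} = \frac{37}{14}$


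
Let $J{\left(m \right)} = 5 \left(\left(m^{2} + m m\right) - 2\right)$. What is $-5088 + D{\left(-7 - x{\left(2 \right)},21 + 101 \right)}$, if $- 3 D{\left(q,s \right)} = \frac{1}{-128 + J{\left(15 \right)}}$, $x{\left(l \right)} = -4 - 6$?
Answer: $- \frac{32237569}{6336} \approx -5088.0$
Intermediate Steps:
$x{\left(l \right)} = -10$ ($x{\left(l \right)} = -4 - 6 = -10$)
$J{\left(m \right)} = -10 + 10 m^{2}$ ($J{\left(m \right)} = 5 \left(\left(m^{2} + m^{2}\right) - 2\right) = 5 \left(2 m^{2} - 2\right) = 5 \left(-2 + 2 m^{2}\right) = -10 + 10 m^{2}$)
$D{\left(q,s \right)} = - \frac{1}{6336}$ ($D{\left(q,s \right)} = - \frac{1}{3 \left(-128 - \left(10 - 10 \cdot 15^{2}\right)\right)} = - \frac{1}{3 \left(-128 + \left(-10 + 10 \cdot 225\right)\right)} = - \frac{1}{3 \left(-128 + \left(-10 + 2250\right)\right)} = - \frac{1}{3 \left(-128 + 2240\right)} = - \frac{1}{3 \cdot 2112} = \left(- \frac{1}{3}\right) \frac{1}{2112} = - \frac{1}{6336}$)
$-5088 + D{\left(-7 - x{\left(2 \right)},21 + 101 \right)} = -5088 - \frac{1}{6336} = - \frac{32237569}{6336}$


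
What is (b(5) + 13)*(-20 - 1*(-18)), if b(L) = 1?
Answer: -28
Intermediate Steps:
(b(5) + 13)*(-20 - 1*(-18)) = (1 + 13)*(-20 - 1*(-18)) = 14*(-20 + 18) = 14*(-2) = -28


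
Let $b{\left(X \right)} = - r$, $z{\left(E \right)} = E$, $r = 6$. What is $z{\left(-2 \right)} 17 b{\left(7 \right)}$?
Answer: $204$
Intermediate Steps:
$b{\left(X \right)} = -6$ ($b{\left(X \right)} = \left(-1\right) 6 = -6$)
$z{\left(-2 \right)} 17 b{\left(7 \right)} = \left(-2\right) 17 \left(-6\right) = \left(-34\right) \left(-6\right) = 204$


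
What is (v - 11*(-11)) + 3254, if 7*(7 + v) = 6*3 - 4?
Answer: 3370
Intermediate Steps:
v = -5 (v = -7 + (6*3 - 4)/7 = -7 + (18 - 4)/7 = -7 + (1/7)*14 = -7 + 2 = -5)
(v - 11*(-11)) + 3254 = (-5 - 11*(-11)) + 3254 = (-5 + 121) + 3254 = 116 + 3254 = 3370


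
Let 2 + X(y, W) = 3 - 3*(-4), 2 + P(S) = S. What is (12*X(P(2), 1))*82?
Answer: 12792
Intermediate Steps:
P(S) = -2 + S
X(y, W) = 13 (X(y, W) = -2 + (3 - 3*(-4)) = -2 + (3 + 12) = -2 + 15 = 13)
(12*X(P(2), 1))*82 = (12*13)*82 = 156*82 = 12792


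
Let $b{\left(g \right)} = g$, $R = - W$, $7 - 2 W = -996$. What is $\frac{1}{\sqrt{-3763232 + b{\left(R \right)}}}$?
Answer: $- \frac{i \sqrt{15054934}}{7527467} \approx - 0.00051545 i$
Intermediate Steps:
$W = \frac{1003}{2}$ ($W = \frac{7}{2} - -498 = \frac{7}{2} + 498 = \frac{1003}{2} \approx 501.5$)
$R = - \frac{1003}{2}$ ($R = \left(-1\right) \frac{1003}{2} = - \frac{1003}{2} \approx -501.5$)
$\frac{1}{\sqrt{-3763232 + b{\left(R \right)}}} = \frac{1}{\sqrt{-3763232 - \frac{1003}{2}}} = \frac{1}{\sqrt{- \frac{7527467}{2}}} = \frac{1}{\frac{1}{2} i \sqrt{15054934}} = - \frac{i \sqrt{15054934}}{7527467}$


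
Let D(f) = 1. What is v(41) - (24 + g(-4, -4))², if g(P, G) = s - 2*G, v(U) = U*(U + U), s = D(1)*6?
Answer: 1918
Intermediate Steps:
s = 6 (s = 1*6 = 6)
v(U) = 2*U² (v(U) = U*(2*U) = 2*U²)
g(P, G) = 6 - 2*G
v(41) - (24 + g(-4, -4))² = 2*41² - (24 + (6 - 2*(-4)))² = 2*1681 - (24 + (6 + 8))² = 3362 - (24 + 14)² = 3362 - 1*38² = 3362 - 1*1444 = 3362 - 1444 = 1918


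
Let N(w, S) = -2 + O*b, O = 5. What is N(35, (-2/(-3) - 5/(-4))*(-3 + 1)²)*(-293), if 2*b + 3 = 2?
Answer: 2637/2 ≈ 1318.5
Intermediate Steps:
b = -½ (b = -3/2 + (½)*2 = -3/2 + 1 = -½ ≈ -0.50000)
N(w, S) = -9/2 (N(w, S) = -2 + 5*(-½) = -2 - 5/2 = -9/2)
N(35, (-2/(-3) - 5/(-4))*(-3 + 1)²)*(-293) = -9/2*(-293) = 2637/2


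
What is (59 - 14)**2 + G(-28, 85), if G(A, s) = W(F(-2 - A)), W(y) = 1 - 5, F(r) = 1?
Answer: 2021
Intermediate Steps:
W(y) = -4
G(A, s) = -4
(59 - 14)**2 + G(-28, 85) = (59 - 14)**2 - 4 = 45**2 - 4 = 2025 - 4 = 2021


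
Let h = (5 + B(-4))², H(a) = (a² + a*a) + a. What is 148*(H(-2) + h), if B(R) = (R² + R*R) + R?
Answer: 162060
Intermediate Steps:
H(a) = a + 2*a² (H(a) = (a² + a²) + a = 2*a² + a = a + 2*a²)
B(R) = R + 2*R² (B(R) = (R² + R²) + R = 2*R² + R = R + 2*R²)
h = 1089 (h = (5 - 4*(1 + 2*(-4)))² = (5 - 4*(1 - 8))² = (5 - 4*(-7))² = (5 + 28)² = 33² = 1089)
148*(H(-2) + h) = 148*(-2*(1 + 2*(-2)) + 1089) = 148*(-2*(1 - 4) + 1089) = 148*(-2*(-3) + 1089) = 148*(6 + 1089) = 148*1095 = 162060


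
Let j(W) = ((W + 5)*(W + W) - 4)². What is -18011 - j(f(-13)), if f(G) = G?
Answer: -59627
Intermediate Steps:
j(W) = (-4 + 2*W*(5 + W))² (j(W) = ((5 + W)*(2*W) - 4)² = (2*W*(5 + W) - 4)² = (-4 + 2*W*(5 + W))²)
-18011 - j(f(-13)) = -18011 - 4*(-2 + (-13)² + 5*(-13))² = -18011 - 4*(-2 + 169 - 65)² = -18011 - 4*102² = -18011 - 4*10404 = -18011 - 1*41616 = -18011 - 41616 = -59627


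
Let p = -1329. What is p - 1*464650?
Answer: -465979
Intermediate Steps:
p - 1*464650 = -1329 - 1*464650 = -1329 - 464650 = -465979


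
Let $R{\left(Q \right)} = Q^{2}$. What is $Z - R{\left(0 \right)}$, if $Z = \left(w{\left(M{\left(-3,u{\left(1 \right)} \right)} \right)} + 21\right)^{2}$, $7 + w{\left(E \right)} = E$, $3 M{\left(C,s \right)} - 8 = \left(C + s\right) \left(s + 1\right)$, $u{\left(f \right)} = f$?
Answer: $\frac{2116}{9} \approx 235.11$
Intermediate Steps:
$M{\left(C,s \right)} = \frac{8}{3} + \frac{\left(1 + s\right) \left(C + s\right)}{3}$ ($M{\left(C,s \right)} = \frac{8}{3} + \frac{\left(C + s\right) \left(s + 1\right)}{3} = \frac{8}{3} + \frac{\left(C + s\right) \left(1 + s\right)}{3} = \frac{8}{3} + \frac{\left(1 + s\right) \left(C + s\right)}{3}$)
$w{\left(E \right)} = -7 + E$
$Z = \frac{2116}{9}$ ($Z = \left(\left(-7 + \left(\frac{8}{3} + \frac{1}{3} \left(-3\right) + \frac{1}{3} \cdot 1 + \frac{1^{2}}{3} + \frac{1}{3} \left(-3\right) 1\right)\right) + 21\right)^{2} = \left(\left(-7 + \left(\frac{8}{3} - 1 + \frac{1}{3} + \frac{1}{3} \cdot 1 - 1\right)\right) + 21\right)^{2} = \left(\left(-7 + \left(\frac{8}{3} - 1 + \frac{1}{3} + \frac{1}{3} - 1\right)\right) + 21\right)^{2} = \left(\left(-7 + \frac{4}{3}\right) + 21\right)^{2} = \left(- \frac{17}{3} + 21\right)^{2} = \left(\frac{46}{3}\right)^{2} = \frac{2116}{9} \approx 235.11$)
$Z - R{\left(0 \right)} = \frac{2116}{9} - 0^{2} = \frac{2116}{9} - 0 = \frac{2116}{9} + 0 = \frac{2116}{9}$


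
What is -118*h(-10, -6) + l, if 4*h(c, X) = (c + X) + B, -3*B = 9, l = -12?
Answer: 1097/2 ≈ 548.50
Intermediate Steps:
B = -3 (B = -⅓*9 = -3)
h(c, X) = -¾ + X/4 + c/4 (h(c, X) = ((c + X) - 3)/4 = ((X + c) - 3)/4 = (-3 + X + c)/4 = -¾ + X/4 + c/4)
-118*h(-10, -6) + l = -118*(-¾ + (¼)*(-6) + (¼)*(-10)) - 12 = -118*(-¾ - 3/2 - 5/2) - 12 = -118*(-19/4) - 12 = 1121/2 - 12 = 1097/2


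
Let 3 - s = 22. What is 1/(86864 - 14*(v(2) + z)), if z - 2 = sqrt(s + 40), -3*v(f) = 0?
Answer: 21709/1885121695 + 7*sqrt(21)/3770243390 ≈ 1.1524e-5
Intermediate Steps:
s = -19 (s = 3 - 1*22 = 3 - 22 = -19)
v(f) = 0 (v(f) = -1/3*0 = 0)
z = 2 + sqrt(21) (z = 2 + sqrt(-19 + 40) = 2 + sqrt(21) ≈ 6.5826)
1/(86864 - 14*(v(2) + z)) = 1/(86864 - 14*(0 + (2 + sqrt(21)))) = 1/(86864 - 14*(2 + sqrt(21))) = 1/(86864 + (-28 - 14*sqrt(21))) = 1/(86836 - 14*sqrt(21))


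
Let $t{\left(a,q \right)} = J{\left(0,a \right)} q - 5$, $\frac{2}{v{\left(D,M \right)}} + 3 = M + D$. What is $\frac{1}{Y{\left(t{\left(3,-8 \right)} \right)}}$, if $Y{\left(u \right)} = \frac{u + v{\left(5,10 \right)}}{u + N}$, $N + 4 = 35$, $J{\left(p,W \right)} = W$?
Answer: $- \frac{12}{173} \approx -0.069364$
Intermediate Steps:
$v{\left(D,M \right)} = \frac{2}{-3 + D + M}$ ($v{\left(D,M \right)} = \frac{2}{-3 + \left(M + D\right)} = \frac{2}{-3 + \left(D + M\right)} = \frac{2}{-3 + D + M}$)
$N = 31$ ($N = -4 + 35 = 31$)
$t{\left(a,q \right)} = -5 + a q$ ($t{\left(a,q \right)} = a q - 5 = -5 + a q$)
$Y{\left(u \right)} = \frac{\frac{1}{6} + u}{31 + u}$ ($Y{\left(u \right)} = \frac{u + \frac{2}{-3 + 5 + 10}}{u + 31} = \frac{u + \frac{2}{12}}{31 + u} = \frac{u + 2 \cdot \frac{1}{12}}{31 + u} = \frac{u + \frac{1}{6}}{31 + u} = \frac{\frac{1}{6} + u}{31 + u}$)
$\frac{1}{Y{\left(t{\left(3,-8 \right)} \right)}} = \frac{1}{\frac{1}{31 + \left(-5 + 3 \left(-8\right)\right)} \left(\frac{1}{6} + \left(-5 + 3 \left(-8\right)\right)\right)} = \frac{1}{\frac{1}{31 - 29} \left(\frac{1}{6} - 29\right)} = \frac{1}{\frac{1}{2} \left(- \frac{173}{6}\right)} = \frac{1}{- \frac{173}{12}} = - \frac{12}{173}$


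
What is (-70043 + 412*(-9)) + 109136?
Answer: 35385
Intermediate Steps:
(-70043 + 412*(-9)) + 109136 = (-70043 - 3708) + 109136 = -73751 + 109136 = 35385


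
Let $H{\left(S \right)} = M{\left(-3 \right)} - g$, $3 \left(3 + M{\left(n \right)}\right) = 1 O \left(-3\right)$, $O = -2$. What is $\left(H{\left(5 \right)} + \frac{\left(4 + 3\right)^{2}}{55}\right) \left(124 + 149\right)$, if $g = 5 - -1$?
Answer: $- \frac{91728}{55} \approx -1667.8$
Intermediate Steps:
$g = 6$ ($g = 5 + 1 = 6$)
$M{\left(n \right)} = -1$ ($M{\left(n \right)} = -3 + \frac{1 \left(-2\right) \left(-3\right)}{3} = -3 + \frac{\left(-2\right) \left(-3\right)}{3} = -3 + \frac{1}{3} \cdot 6 = -3 + 2 = -1$)
$H{\left(S \right)} = -7$ ($H{\left(S \right)} = -1 - 6 = -7$)
$\left(H{\left(5 \right)} + \frac{\left(4 + 3\right)^{2}}{55}\right) \left(124 + 149\right) = \left(-7 + \frac{\left(4 + 3\right)^{2}}{55}\right) \left(124 + 149\right) = \left(-7 + 7^{2} \cdot \frac{1}{55}\right) 273 = \left(-7 + 49 \cdot \frac{1}{55}\right) 273 = \left(-7 + \frac{49}{55}\right) 273 = \left(- \frac{336}{55}\right) 273 = - \frac{91728}{55}$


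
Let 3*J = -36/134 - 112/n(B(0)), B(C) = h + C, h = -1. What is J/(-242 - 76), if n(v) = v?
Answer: -3743/31959 ≈ -0.11712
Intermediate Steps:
B(C) = -1 + C
J = 7486/201 (J = (-36/134 - 112/(-1 + 0))/3 = (-36*1/134 - 112/(-1))/3 = (-18/67 - 112*(-1))/3 = (-18/67 + 112)/3 = (⅓)*(7486/67) = 7486/201 ≈ 37.244)
J/(-242 - 76) = (7486/201)/(-242 - 76) = (7486/201)/(-318) = -1/318*7486/201 = -3743/31959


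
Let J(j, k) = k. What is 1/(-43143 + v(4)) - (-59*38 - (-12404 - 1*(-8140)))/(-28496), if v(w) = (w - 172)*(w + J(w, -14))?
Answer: 41904845/590764824 ≈ 0.070933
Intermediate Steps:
v(w) = (-172 + w)*(-14 + w) (v(w) = (w - 172)*(w - 14) = (-172 + w)*(-14 + w))
1/(-43143 + v(4)) - (-59*38 - (-12404 - 1*(-8140)))/(-28496) = 1/(-43143 + (2408 + 4**2 - 186*4)) - (-59*38 - (-12404 - 1*(-8140)))/(-28496) = 1/(-43143 + (2408 + 16 - 744)) - (-2242 - (-12404 + 8140))*(-1)/28496 = 1/(-43143 + 1680) - (-2242 - 1*(-4264))*(-1)/28496 = 1/(-41463) - (-2242 + 4264)*(-1)/28496 = -1/41463 - 2022*(-1)/28496 = -1/41463 - 1*(-1011/14248) = -1/41463 + 1011/14248 = 41904845/590764824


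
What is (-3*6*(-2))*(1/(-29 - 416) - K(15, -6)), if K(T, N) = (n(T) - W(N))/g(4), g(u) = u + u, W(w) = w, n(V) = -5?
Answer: -4077/890 ≈ -4.5809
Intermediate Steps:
g(u) = 2*u
K(T, N) = -5/8 - N/8 (K(T, N) = (-5 - N)/((2*4)) = (-5 - N)/8 = (-5 - N)*(⅛) = -5/8 - N/8)
(-3*6*(-2))*(1/(-29 - 416) - K(15, -6)) = (-3*6*(-2))*(1/(-29 - 416) - (-5/8 - ⅛*(-6))) = (-18*(-2))*(1/(-445) - (-5/8 + ¾)) = 36*(-1/445 - 1*⅛) = 36*(-1/445 - ⅛) = 36*(-453/3560) = -4077/890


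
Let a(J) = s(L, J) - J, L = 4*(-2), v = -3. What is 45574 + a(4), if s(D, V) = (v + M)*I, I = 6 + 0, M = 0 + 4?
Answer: 45576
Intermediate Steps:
L = -8
M = 4
I = 6
s(D, V) = 6 (s(D, V) = (-3 + 4)*6 = 1*6 = 6)
a(J) = 6 - J
45574 + a(4) = 45574 + (6 - 1*4) = 45574 + (6 - 4) = 45574 + 2 = 45576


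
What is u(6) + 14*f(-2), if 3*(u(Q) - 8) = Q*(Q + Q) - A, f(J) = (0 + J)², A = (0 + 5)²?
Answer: 239/3 ≈ 79.667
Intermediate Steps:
A = 25 (A = 5² = 25)
f(J) = J²
u(Q) = -⅓ + 2*Q²/3 (u(Q) = 8 + (Q*(Q + Q) - 1*25)/3 = 8 + (Q*(2*Q) - 25)/3 = 8 + (2*Q² - 25)/3 = 8 + (-25 + 2*Q²)/3 = 8 + (-25/3 + 2*Q²/3) = -⅓ + 2*Q²/3)
u(6) + 14*f(-2) = (-⅓ + (⅔)*6²) + 14*(-2)² = (-⅓ + (⅔)*36) + 14*4 = (-⅓ + 24) + 56 = 71/3 + 56 = 239/3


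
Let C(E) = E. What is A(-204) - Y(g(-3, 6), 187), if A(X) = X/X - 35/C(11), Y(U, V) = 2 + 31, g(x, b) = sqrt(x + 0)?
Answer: -387/11 ≈ -35.182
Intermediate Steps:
g(x, b) = sqrt(x)
Y(U, V) = 33
A(X) = -24/11 (A(X) = X/X - 35/11 = 1 - 35*1/11 = 1 - 35/11 = -24/11)
A(-204) - Y(g(-3, 6), 187) = -24/11 - 1*33 = -24/11 - 33 = -387/11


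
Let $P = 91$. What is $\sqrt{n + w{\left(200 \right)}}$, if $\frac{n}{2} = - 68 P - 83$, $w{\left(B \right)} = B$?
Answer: $11 i \sqrt{102} \approx 111.09 i$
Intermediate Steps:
$n = -12542$ ($n = 2 \left(\left(-68\right) 91 - 83\right) = 2 \left(-6188 - 83\right) = 2 \left(-6271\right) = -12542$)
$\sqrt{n + w{\left(200 \right)}} = \sqrt{-12542 + 200} = \sqrt{-12342} = 11 i \sqrt{102}$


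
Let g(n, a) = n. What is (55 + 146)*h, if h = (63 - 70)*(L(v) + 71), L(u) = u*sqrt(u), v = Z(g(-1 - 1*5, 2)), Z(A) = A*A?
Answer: -403809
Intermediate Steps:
Z(A) = A**2
v = 36 (v = (-1 - 1*5)**2 = (-1 - 5)**2 = (-6)**2 = 36)
L(u) = u**(3/2)
h = -2009 (h = (63 - 70)*(36**(3/2) + 71) = -7*(216 + 71) = -7*287 = -2009)
(55 + 146)*h = (55 + 146)*(-2009) = 201*(-2009) = -403809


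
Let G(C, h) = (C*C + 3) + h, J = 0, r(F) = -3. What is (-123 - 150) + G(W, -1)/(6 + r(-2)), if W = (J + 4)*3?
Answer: -673/3 ≈ -224.33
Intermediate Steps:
W = 12 (W = (0 + 4)*3 = 4*3 = 12)
G(C, h) = 3 + h + C² (G(C, h) = (C² + 3) + h = (3 + C²) + h = 3 + h + C²)
(-123 - 150) + G(W, -1)/(6 + r(-2)) = (-123 - 150) + (3 - 1 + 12²)/(6 - 3) = -273 + (3 - 1 + 144)/3 = -273 + 146*(⅓) = -273 + 146/3 = -673/3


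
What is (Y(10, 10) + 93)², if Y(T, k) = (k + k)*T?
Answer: 85849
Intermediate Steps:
Y(T, k) = 2*T*k (Y(T, k) = (2*k)*T = 2*T*k)
(Y(10, 10) + 93)² = (2*10*10 + 93)² = (200 + 93)² = 293² = 85849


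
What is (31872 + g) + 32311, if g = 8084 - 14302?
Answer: 57965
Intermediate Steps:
g = -6218
(31872 + g) + 32311 = (31872 - 6218) + 32311 = 25654 + 32311 = 57965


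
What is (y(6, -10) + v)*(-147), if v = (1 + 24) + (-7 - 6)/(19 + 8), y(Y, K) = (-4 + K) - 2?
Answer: -11270/9 ≈ -1252.2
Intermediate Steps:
y(Y, K) = -6 + K
v = 662/27 (v = 25 - 13/27 = 662/27 ≈ 24.519)
(y(6, -10) + v)*(-147) = ((-6 - 10) + 662/27)*(-147) = (-16 + 662/27)*(-147) = (230/27)*(-147) = -11270/9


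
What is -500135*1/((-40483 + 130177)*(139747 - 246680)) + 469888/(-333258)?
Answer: -751107650352991/532726715546586 ≈ -1.4099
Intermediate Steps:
-500135*1/((-40483 + 130177)*(139747 - 246680)) + 469888/(-333258) = -500135/((-106933*89694)) + 469888*(-1/333258) = -500135/(-9591248502) - 234944/166629 = -500135*(-1/9591248502) - 234944/166629 = 500135/9591248502 - 234944/166629 = -751107650352991/532726715546586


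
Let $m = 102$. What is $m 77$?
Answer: $7854$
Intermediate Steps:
$m 77 = 102 \cdot 77 = 7854$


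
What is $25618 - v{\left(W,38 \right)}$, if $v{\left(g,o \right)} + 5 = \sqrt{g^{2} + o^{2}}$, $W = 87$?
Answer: $25623 - \sqrt{9013} \approx 25528.0$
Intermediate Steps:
$v{\left(g,o \right)} = -5 + \sqrt{g^{2} + o^{2}}$
$25618 - v{\left(W,38 \right)} = 25618 - \left(-5 + \sqrt{87^{2} + 38^{2}}\right) = 25618 - \left(-5 + \sqrt{7569 + 1444}\right) = 25618 - \left(-5 + \sqrt{9013}\right) = 25618 + \left(5 - \sqrt{9013}\right) = 25623 - \sqrt{9013}$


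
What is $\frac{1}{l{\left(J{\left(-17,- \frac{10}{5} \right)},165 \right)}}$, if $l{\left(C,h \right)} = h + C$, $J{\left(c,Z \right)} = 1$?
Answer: $\frac{1}{166} \approx 0.0060241$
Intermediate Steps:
$l{\left(C,h \right)} = C + h$
$\frac{1}{l{\left(J{\left(-17,- \frac{10}{5} \right)},165 \right)}} = \frac{1}{1 + 165} = \frac{1}{166}$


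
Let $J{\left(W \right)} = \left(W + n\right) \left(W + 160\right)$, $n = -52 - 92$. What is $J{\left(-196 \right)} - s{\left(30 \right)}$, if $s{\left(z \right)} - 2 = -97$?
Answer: $12335$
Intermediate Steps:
$n = -144$
$s{\left(z \right)} = -95$ ($s{\left(z \right)} = 2 - 97 = -95$)
$J{\left(W \right)} = \left(-144 + W\right) \left(160 + W\right)$ ($J{\left(W \right)} = \left(W - 144\right) \left(W + 160\right) = \left(-144 + W\right) \left(160 + W\right)$)
$J{\left(-196 \right)} - s{\left(30 \right)} = \left(-23040 + \left(-196\right)^{2} + 16 \left(-196\right)\right) - -95 = \left(-23040 + 38416 - 3136\right) + 95 = 12240 + 95 = 12335$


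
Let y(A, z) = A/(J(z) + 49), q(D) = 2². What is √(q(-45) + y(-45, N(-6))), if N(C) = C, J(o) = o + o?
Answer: √3811/37 ≈ 1.6685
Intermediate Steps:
J(o) = 2*o
q(D) = 4
y(A, z) = A/(49 + 2*z) (y(A, z) = A/(2*z + 49) = A/(49 + 2*z))
√(q(-45) + y(-45, N(-6))) = √(4 - 45/(49 + 2*(-6))) = √(4 - 45/(49 - 12)) = √(4 - 45/37) = √(103/37) = √3811/37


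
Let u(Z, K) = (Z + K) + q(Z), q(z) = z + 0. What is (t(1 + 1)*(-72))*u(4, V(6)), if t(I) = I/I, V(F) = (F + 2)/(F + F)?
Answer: -624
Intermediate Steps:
q(z) = z
V(F) = (2 + F)/(2*F) (V(F) = (2 + F)/((2*F)) = (2 + F)*(1/(2*F)) = (2 + F)/(2*F))
t(I) = 1
u(Z, K) = K + 2*Z (u(Z, K) = (Z + K) + Z = (K + Z) + Z = K + 2*Z)
(t(1 + 1)*(-72))*u(4, V(6)) = (1*(-72))*((½)*(2 + 6)/6 + 2*4) = -72*((½)*(⅙)*8 + 8) = -72*(⅔ + 8) = -72*26/3 = -624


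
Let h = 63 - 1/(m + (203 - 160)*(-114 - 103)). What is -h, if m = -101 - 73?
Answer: -598816/9505 ≈ -63.000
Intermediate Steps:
m = -174
h = 598816/9505 (h = 63 - 1/(-174 + (203 - 160)*(-114 - 103)) = 63 - 1/(-174 + 43*(-217)) = 63 - 1/(-174 - 9331) = 63 - 1/(-9505) = 63 - 1*(-1/9505) = 63 + 1/9505 = 598816/9505 ≈ 63.000)
-h = -1*598816/9505 = -598816/9505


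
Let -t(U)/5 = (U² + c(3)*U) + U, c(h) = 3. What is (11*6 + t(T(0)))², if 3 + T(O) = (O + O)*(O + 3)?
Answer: 6561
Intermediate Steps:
T(O) = -3 + 2*O*(3 + O) (T(O) = -3 + (O + O)*(O + 3) = -3 + (2*O)*(3 + O) = -3 + 2*O*(3 + O))
t(U) = -20*U - 5*U² (t(U) = -5*((U² + 3*U) + U) = -5*(U² + 4*U) = -20*U - 5*U²)
(11*6 + t(T(0)))² = (11*6 - 5*(-3 + 2*0² + 6*0)*(4 + (-3 + 2*0² + 6*0)))² = (66 - 5*(-3 + 2*0 + 0)*(4 + (-3 + 2*0 + 0)))² = (66 - 5*(-3 + 0 + 0)*(4 + (-3 + 0 + 0)))² = (66 - 5*(-3)*(4 - 3))² = (66 - 5*(-3)*1)² = (66 + 15)² = 81² = 6561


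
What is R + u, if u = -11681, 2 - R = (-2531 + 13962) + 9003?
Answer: -32113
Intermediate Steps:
R = -20432 (R = 2 - ((-2531 + 13962) + 9003) = 2 - (11431 + 9003) = 2 - 1*20434 = 2 - 20434 = -20432)
R + u = -20432 - 11681 = -32113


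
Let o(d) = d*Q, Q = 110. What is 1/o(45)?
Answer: 1/4950 ≈ 0.00020202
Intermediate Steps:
o(d) = 110*d (o(d) = d*110 = 110*d)
1/o(45) = 1/(110*45) = 1/4950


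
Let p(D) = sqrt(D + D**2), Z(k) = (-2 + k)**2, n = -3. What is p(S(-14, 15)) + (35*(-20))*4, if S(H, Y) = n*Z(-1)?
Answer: -2800 + 3*sqrt(78) ≈ -2773.5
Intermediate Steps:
S(H, Y) = -27 (S(H, Y) = -3*(-2 - 1)**2 = -3*(-3)**2 = -3*9 = -27)
p(S(-14, 15)) + (35*(-20))*4 = sqrt(-27*(1 - 27)) + (35*(-20))*4 = sqrt(-27*(-26)) - 700*4 = sqrt(702) - 2800 = 3*sqrt(78) - 2800 = -2800 + 3*sqrt(78)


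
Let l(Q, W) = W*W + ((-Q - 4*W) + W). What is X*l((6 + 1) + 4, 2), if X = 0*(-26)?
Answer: 0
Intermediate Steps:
l(Q, W) = W² - Q - 3*W (l(Q, W) = W² + (-Q - 3*W) = W² - Q - 3*W)
X = 0
X*l((6 + 1) + 4, 2) = 0*(2² - ((6 + 1) + 4) - 3*2) = 0*(4 - (7 + 4) - 6) = 0*(4 - 1*11 - 6) = 0*(4 - 11 - 6) = 0*(-13) = 0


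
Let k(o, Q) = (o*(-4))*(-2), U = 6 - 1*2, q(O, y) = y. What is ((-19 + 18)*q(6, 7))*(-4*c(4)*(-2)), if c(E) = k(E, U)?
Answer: -1792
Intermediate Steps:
U = 4 (U = 6 - 2 = 4)
k(o, Q) = 8*o (k(o, Q) = -4*o*(-2) = 8*o)
c(E) = 8*E
((-19 + 18)*q(6, 7))*(-4*c(4)*(-2)) = ((-19 + 18)*7)*(-32*4*(-2)) = (-1*7)*(-4*32*(-2)) = -(-896)*(-2) = -7*256 = -1792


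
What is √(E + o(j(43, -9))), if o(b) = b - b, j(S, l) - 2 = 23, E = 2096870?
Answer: √2096870 ≈ 1448.1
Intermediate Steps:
j(S, l) = 25 (j(S, l) = 2 + 23 = 25)
o(b) = 0
√(E + o(j(43, -9))) = √(2096870 + 0) = √2096870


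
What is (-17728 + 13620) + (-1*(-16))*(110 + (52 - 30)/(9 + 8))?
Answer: -39564/17 ≈ -2327.3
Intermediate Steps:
(-17728 + 13620) + (-1*(-16))*(110 + (52 - 30)/(9 + 8)) = -4108 + 16*(110 + 22/17) = -4108 + 16*(1892/17) = -4108 + 30272/17 = -39564/17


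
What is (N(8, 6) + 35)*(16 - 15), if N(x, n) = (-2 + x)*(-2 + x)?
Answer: 71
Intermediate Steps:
N(x, n) = (-2 + x)**2
(N(8, 6) + 35)*(16 - 15) = ((-2 + 8)**2 + 35)*(16 - 15) = (6**2 + 35)*1 = (36 + 35)*1 = 71*1 = 71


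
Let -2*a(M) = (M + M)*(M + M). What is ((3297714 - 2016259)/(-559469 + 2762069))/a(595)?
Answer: -36613/44558598000 ≈ -8.2168e-7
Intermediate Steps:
a(M) = -2*M² (a(M) = -(M + M)*(M + M)/2 = -2*M*2*M/2 = -2*M²)
((3297714 - 2016259)/(-559469 + 2762069))/a(595) = ((3297714 - 2016259)/(-559469 + 2762069))/((-2*595²)) = (1281455/2202600)/((-2*354025)) = (1281455*(1/2202600))/(-708050) = (256291/440520)*(-1/708050) = -36613/44558598000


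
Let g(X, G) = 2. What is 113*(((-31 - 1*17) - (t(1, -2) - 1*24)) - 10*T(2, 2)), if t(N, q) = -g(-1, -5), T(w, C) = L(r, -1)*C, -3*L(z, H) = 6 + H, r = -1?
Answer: 3842/3 ≈ 1280.7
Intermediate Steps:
L(z, H) = -2 - H/3 (L(z, H) = -(6 + H)/3 = -2 - H/3)
T(w, C) = -5*C/3 (T(w, C) = (-2 - ⅓*(-1))*C = (-2 + ⅓)*C = -5*C/3)
t(N, q) = -2 (t(N, q) = -1*2 = -2)
113*(((-31 - 1*17) - (t(1, -2) - 1*24)) - 10*T(2, 2)) = 113*(((-31 - 1*17) - (-2 - 1*24)) - (-50)*2/3) = 113*(((-31 - 17) - (-2 - 24)) - 10*(-10/3)) = 113*((-48 - 1*(-26)) + 100/3) = 113*((-48 + 26) + 100/3) = 113*(-22 + 100/3) = 113*(34/3) = 3842/3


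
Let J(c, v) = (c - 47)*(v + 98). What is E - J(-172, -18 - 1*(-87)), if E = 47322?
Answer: 83895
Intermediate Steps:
J(c, v) = (-47 + c)*(98 + v)
E - J(-172, -18 - 1*(-87)) = 47322 - (-4606 - 47*(-18 - 1*(-87)) + 98*(-172) - 172*(-18 - 1*(-87))) = 47322 - (-4606 - 47*(-18 + 87) - 16856 - 172*(-18 + 87)) = 47322 - (-4606 - 47*69 - 16856 - 172*69) = 47322 - (-4606 - 3243 - 16856 - 11868) = 47322 - 1*(-36573) = 47322 + 36573 = 83895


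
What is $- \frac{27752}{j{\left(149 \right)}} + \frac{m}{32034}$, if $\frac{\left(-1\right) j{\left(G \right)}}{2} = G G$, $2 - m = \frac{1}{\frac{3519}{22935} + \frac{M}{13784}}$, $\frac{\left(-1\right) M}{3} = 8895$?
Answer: $\frac{41752733735871289}{66794024891975481} \approx 0.6251$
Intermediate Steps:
$M = -26685$ ($M = \left(-3\right) 8895 = -26685$)
$m = \frac{481055066}{187838193}$ ($m = 2 - \frac{1}{\frac{3519}{22935} - \frac{26685}{13784}} = 2 - \frac{1}{3519 \cdot \frac{1}{22935} - \frac{26685}{13784}} = 2 - \frac{1}{\frac{1173}{7645} - \frac{26685}{13784}} = 2 - \frac{1}{- \frac{187838193}{105378680}} = 2 - - \frac{105378680}{187838193} = 2 + \frac{105378680}{187838193} = \frac{481055066}{187838193} \approx 2.561$)
$j{\left(G \right)} = - 2 G^{2}$ ($j{\left(G \right)} = - 2 G G = - 2 G^{2}$)
$- \frac{27752}{j{\left(149 \right)}} + \frac{m}{32034} = - \frac{27752}{\left(-2\right) 149^{2}} + \frac{481055066}{187838193 \cdot 32034} = - \frac{27752}{\left(-2\right) 22201} + \frac{481055066}{187838193} \cdot \frac{1}{32034} = - \frac{27752}{-44402} + \frac{240527533}{3008604337281} = \left(-27752\right) \left(- \frac{1}{44402}\right) + \frac{240527533}{3008604337281} = \frac{13876}{22201} + \frac{240527533}{3008604337281} = \frac{41752733735871289}{66794024891975481}$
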